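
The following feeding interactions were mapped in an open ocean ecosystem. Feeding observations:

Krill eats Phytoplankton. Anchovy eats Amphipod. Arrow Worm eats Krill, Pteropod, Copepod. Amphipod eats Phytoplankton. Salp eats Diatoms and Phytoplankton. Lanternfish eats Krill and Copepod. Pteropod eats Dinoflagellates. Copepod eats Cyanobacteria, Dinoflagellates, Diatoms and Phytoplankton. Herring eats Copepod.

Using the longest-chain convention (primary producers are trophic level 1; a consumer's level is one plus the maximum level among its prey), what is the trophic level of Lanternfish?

Dinoflagellates is a producer → level 1.
Copepod eats Dinoflagellates (level 1); other prey at levels: Diatoms 1, Phytoplankton 1, Cyanobacteria 1 → level 2.
Lanternfish eats Copepod (level 2); other prey at levels: Krill 2 → level 3.

Trophic level 3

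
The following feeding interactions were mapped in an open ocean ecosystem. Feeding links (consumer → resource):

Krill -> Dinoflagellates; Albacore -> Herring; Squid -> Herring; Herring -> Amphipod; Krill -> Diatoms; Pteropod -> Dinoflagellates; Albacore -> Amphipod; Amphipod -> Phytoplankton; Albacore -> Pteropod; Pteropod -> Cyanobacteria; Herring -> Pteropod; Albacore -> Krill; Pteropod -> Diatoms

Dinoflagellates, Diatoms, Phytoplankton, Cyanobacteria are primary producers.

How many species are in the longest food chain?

4 species

One longest chain: Phytoplankton → Amphipod → Herring → Squid.
It has 4 species and 3 links.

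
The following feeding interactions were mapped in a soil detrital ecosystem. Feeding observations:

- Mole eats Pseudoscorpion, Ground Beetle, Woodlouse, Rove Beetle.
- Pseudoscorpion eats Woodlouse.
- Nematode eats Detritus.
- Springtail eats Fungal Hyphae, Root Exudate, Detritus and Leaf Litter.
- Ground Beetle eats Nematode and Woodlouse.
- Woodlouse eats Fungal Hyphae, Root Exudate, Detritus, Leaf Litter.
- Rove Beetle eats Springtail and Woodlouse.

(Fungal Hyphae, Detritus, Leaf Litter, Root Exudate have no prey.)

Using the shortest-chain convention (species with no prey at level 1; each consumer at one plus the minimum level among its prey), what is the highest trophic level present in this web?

Basal resources (level 1): Fungal Hyphae, Detritus, Leaf Litter, Root Exudate.
Following each consumer down to its lowest-level prey: Fungal Hyphae → Woodlouse → Rove Beetle (levels 1 through 3).
All prey of Rove Beetle (Woodlouse 2, Springtail 2) are at level 2 or above, so Rove Beetle is at level 1 + 2 = 3.
Every consumer has at least one prey at level 2 or below, so none exceeds level 3.

3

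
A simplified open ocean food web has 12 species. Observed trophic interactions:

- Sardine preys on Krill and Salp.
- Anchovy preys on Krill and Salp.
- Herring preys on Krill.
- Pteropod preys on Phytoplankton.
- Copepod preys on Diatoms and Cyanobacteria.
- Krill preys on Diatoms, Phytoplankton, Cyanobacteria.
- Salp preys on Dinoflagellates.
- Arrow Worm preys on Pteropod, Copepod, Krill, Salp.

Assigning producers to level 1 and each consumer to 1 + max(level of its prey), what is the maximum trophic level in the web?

Producers (level 1): Dinoflagellates, Cyanobacteria, Diatoms, Phytoplankton.
Phytoplankton → Pteropod → Arrow Worm gives Arrow Worm level 3.
No species has a prey at level 3, so no species reaches level 4.

3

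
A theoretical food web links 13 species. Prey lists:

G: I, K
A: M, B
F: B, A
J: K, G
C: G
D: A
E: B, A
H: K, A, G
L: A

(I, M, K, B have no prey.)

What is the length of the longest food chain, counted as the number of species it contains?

One longest chain: M → A → L.
It has 3 species and 2 links.

3 species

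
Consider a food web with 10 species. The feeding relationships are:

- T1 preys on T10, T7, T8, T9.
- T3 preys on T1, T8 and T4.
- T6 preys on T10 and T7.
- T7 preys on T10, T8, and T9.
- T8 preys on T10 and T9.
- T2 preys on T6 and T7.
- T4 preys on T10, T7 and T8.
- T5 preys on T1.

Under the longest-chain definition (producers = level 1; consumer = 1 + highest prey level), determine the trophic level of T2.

T9 is a producer → level 1.
T8 eats T9 (level 1); other prey at levels: T10 1 → level 2.
T7 eats T8 (level 2); other prey at levels: T9 1, T10 1 → level 3.
T6 eats T7 (level 3); other prey at levels: T10 1 → level 4.
T2 eats T6 (level 4); other prey at levels: T7 3 → level 5.

Trophic level 5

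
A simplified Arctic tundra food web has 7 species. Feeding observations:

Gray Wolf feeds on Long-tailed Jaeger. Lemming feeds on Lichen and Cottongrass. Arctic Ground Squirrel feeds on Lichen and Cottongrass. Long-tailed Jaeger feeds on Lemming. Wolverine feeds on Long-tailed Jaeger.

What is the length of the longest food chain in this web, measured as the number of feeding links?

3 links

One longest chain: Cottongrass → Lemming → Long-tailed Jaeger → Gray Wolf.
It has 4 species and 3 links.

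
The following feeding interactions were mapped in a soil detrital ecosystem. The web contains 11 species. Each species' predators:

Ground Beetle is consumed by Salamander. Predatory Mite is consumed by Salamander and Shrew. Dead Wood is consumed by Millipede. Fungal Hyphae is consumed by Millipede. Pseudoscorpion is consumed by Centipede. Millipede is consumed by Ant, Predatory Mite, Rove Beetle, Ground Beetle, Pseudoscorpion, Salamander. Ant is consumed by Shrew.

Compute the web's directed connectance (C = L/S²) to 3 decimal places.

C = 0.107

The web has S = 11 species and L = 13 feeding links.
C = L / S² = 13 / 121 = 0.1074 ≈ 0.107.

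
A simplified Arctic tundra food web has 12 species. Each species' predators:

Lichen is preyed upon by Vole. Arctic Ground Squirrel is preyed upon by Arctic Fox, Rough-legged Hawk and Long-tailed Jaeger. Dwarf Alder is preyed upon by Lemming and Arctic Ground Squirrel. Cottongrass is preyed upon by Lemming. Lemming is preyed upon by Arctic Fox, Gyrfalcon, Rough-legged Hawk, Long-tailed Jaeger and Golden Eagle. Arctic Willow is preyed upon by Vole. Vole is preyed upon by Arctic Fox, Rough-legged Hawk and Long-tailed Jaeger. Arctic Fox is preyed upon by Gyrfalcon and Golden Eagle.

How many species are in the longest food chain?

4 species

One longest chain: Lichen → Vole → Arctic Fox → Gyrfalcon.
It has 4 species and 3 links.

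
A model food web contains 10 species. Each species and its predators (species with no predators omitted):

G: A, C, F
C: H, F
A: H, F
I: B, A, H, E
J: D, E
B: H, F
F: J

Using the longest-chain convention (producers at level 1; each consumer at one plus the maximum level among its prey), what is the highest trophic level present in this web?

5

Producers (level 1): I, G.
I → B → F → J → D gives D level 5.
No species has a prey at level 5, so no species reaches level 6.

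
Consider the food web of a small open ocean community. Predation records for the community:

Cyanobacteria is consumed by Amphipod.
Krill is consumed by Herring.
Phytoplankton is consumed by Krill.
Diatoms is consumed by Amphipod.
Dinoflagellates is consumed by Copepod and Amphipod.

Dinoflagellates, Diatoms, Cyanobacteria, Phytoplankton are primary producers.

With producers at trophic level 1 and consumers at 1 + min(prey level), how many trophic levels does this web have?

3

Producers (level 1): Dinoflagellates, Diatoms, Cyanobacteria, Phytoplankton.
Following each consumer down to its lowest-level prey: Phytoplankton → Krill → Herring (levels 1 through 3).
All prey of Herring (Krill 2) are at level 2 or above, so Herring is at level 1 + 2 = 3.
Every consumer has at least one prey at level 2 or below, so none exceeds level 3.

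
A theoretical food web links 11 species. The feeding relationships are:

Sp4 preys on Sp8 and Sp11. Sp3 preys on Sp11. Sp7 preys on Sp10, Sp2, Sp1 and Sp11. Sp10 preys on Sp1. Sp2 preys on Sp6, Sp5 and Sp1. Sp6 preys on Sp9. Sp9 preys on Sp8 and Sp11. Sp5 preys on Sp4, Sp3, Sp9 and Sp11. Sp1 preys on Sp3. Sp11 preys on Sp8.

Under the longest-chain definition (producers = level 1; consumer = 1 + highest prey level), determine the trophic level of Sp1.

Trophic level 4

Sp8 is a producer → level 1.
Sp11 eats Sp8 → level 2.
Sp3 eats Sp11 → level 3.
Sp1 eats Sp3 → level 4.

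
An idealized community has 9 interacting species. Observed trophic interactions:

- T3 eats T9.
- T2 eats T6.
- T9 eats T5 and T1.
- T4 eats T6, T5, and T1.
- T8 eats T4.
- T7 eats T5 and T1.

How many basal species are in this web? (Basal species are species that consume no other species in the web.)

3

Basal species (no prey listed): T6, T5, T1.
Count: 3.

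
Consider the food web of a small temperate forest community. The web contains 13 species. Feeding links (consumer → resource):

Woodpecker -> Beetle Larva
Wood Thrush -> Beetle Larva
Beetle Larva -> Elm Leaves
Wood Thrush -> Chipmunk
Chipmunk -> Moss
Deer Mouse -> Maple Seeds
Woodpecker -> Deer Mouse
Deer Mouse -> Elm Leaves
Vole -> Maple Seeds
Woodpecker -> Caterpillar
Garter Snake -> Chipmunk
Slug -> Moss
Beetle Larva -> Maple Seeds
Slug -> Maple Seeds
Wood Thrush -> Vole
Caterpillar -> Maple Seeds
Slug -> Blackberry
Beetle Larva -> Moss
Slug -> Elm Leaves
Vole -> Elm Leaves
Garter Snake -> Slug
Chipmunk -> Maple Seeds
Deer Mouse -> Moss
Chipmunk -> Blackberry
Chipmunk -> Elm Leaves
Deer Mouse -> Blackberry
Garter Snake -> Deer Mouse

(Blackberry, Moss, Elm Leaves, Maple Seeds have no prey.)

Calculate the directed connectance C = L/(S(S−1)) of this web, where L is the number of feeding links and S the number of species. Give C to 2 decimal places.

The web has S = 13 species and L = 27 feeding links.
C = L / (S(S−1)) = 27 / 156 = 0.1731 ≈ 0.17.

C = 0.17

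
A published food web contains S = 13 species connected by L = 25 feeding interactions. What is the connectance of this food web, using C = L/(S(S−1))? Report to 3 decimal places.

The web has S = 13 species and L = 25 feeding links.
C = L / (S(S−1)) = 25 / 156 = 0.1603 ≈ 0.160.

C = 0.160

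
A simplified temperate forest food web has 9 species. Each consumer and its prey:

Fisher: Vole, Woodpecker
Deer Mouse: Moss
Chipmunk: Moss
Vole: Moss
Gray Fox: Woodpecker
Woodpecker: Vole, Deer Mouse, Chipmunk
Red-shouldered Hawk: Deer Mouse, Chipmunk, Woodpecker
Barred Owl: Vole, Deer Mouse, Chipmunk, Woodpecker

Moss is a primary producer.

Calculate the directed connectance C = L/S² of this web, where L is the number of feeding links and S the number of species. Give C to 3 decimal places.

C = 0.198

The web has S = 9 species and L = 16 feeding links.
C = L / S² = 16 / 81 = 0.1975 ≈ 0.198.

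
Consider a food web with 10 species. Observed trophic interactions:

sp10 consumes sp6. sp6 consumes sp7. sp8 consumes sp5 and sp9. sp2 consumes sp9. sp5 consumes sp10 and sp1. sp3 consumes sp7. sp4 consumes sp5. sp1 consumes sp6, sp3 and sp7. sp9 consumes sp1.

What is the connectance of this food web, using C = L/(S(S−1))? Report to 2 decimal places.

C = 0.14

The web has S = 10 species and L = 13 feeding links.
C = L / (S(S−1)) = 13 / 90 = 0.1444 ≈ 0.14.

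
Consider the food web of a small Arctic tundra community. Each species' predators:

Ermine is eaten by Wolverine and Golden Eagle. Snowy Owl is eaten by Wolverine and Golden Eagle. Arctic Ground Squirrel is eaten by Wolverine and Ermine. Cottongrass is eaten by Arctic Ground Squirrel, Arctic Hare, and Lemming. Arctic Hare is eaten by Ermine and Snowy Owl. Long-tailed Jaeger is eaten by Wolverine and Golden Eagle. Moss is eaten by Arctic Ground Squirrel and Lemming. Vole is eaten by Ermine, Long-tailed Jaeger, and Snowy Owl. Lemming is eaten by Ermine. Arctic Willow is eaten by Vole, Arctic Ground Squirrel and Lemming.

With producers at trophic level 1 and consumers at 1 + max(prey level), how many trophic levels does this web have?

4

Producers (level 1): Cottongrass, Moss, Arctic Willow.
Arctic Willow → Vole → Long-tailed Jaeger → Wolverine gives Wolverine level 4.
No species has a prey at level 4, so no species reaches level 5.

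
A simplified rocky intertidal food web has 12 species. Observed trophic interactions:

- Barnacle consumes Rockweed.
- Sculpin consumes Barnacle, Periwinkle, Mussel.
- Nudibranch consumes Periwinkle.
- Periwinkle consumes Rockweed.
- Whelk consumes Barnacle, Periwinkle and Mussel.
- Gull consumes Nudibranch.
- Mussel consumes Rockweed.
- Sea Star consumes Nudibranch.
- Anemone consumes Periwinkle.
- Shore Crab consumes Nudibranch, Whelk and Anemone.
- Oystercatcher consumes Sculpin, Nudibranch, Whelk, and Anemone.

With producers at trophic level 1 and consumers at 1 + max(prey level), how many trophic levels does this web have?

4

Producers (level 1): Rockweed.
Rockweed → Periwinkle → Nudibranch → Gull gives Gull level 4.
No species has a prey at level 4, so no species reaches level 5.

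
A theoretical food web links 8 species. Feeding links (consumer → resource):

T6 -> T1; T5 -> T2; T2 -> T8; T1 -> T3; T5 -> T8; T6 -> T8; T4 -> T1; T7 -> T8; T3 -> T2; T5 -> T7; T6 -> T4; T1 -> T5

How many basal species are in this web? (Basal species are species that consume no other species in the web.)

1

Basal species (no prey listed): T8.
Count: 1.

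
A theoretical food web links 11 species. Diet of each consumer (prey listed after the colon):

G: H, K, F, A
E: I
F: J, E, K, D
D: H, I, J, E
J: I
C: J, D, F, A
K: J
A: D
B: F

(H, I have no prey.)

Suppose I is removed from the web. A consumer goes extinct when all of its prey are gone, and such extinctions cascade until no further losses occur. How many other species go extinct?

Remove I.
Round 1: J (all prey gone), E (all prey gone) → extinct.
Round 2: K (all prey gone) → extinct.
No further losses. Total secondary extinctions: 3.

3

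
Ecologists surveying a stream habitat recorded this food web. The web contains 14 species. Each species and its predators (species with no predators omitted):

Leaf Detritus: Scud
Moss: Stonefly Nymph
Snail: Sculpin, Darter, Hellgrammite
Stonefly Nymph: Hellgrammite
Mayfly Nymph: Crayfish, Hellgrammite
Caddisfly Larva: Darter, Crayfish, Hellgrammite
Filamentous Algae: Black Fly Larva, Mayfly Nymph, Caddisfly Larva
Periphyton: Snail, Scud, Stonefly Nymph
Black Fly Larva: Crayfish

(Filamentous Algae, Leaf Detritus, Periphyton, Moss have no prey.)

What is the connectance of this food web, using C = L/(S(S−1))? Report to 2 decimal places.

The web has S = 14 species and L = 18 feeding links.
C = L / (S(S−1)) = 18 / 182 = 0.0989 ≈ 0.10.

C = 0.10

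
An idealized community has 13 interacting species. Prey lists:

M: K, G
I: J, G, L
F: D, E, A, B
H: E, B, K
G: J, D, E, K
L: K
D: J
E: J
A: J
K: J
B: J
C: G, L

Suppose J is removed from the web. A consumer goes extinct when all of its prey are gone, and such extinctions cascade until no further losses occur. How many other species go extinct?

12

Remove J.
Round 1: D (all prey gone), E (all prey gone), A (all prey gone), B (all prey gone), K (all prey gone) → extinct.
Round 2: H (all prey gone), G (all prey gone), F (all prey gone), L (all prey gone) → extinct.
Round 3: I (all prey gone), C (all prey gone), M (all prey gone) → extinct.
No further losses. Total secondary extinctions: 12.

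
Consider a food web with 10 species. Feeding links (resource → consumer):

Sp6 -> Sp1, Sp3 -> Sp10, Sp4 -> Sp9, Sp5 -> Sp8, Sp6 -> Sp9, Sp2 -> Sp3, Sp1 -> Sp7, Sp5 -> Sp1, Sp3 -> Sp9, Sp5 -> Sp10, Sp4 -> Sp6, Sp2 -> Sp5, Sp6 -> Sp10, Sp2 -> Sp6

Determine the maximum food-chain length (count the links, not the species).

3 links

One longest chain: Sp2 → Sp5 → Sp1 → Sp7.
It has 4 species and 3 links.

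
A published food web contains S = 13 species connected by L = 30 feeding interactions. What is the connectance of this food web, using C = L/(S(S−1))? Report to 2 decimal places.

C = 0.19

The web has S = 13 species and L = 30 feeding links.
C = L / (S(S−1)) = 30 / 156 = 0.1923 ≈ 0.19.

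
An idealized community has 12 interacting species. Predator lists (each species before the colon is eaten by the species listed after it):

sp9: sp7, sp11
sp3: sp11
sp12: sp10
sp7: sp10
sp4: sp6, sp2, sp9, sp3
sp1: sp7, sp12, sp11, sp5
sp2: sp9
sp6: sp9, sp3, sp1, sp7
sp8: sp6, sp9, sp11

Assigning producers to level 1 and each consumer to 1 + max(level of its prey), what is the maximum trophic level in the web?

Producers (level 1): sp4, sp8.
sp4 → sp6 → sp1 → sp12 → sp10 gives sp10 level 5.
No species has a prey at level 5, so no species reaches level 6.

5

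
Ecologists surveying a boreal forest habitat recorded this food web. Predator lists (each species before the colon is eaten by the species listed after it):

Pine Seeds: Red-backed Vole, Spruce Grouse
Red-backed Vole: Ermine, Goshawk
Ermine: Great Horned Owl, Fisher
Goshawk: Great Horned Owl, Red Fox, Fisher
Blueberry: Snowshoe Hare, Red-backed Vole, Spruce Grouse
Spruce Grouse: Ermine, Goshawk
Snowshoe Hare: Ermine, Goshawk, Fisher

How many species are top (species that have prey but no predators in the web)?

Top species (has prey, but nothing eats it): Great Horned Owl, Red Fox, Fisher.
Count: 3.

3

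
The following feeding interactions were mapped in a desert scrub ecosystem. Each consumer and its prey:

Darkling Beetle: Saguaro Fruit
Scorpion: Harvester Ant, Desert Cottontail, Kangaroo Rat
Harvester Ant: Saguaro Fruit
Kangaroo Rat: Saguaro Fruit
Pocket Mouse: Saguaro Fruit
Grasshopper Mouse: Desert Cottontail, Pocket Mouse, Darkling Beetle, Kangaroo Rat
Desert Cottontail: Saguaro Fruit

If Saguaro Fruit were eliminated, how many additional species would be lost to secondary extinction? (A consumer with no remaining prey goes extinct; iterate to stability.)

Remove Saguaro Fruit.
Round 1: Harvester Ant (all prey gone), Desert Cottontail (all prey gone), Pocket Mouse (all prey gone), Darkling Beetle (all prey gone), Kangaroo Rat (all prey gone) → extinct.
Round 2: Scorpion (all prey gone), Grasshopper Mouse (all prey gone) → extinct.
No further losses. Total secondary extinctions: 7.

7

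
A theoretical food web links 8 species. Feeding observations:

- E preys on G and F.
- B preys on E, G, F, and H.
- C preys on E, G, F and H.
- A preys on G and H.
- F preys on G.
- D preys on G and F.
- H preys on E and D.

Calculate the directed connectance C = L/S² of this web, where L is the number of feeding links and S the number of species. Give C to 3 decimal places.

The web has S = 8 species and L = 17 feeding links.
C = L / S² = 17 / 64 = 0.2656 ≈ 0.266.

C = 0.266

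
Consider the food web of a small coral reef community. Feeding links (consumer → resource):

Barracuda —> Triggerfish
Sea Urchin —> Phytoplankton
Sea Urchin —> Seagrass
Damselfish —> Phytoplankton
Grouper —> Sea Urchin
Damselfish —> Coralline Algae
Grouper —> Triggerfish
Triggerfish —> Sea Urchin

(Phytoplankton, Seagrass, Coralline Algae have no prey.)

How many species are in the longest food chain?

One longest chain: Phytoplankton → Sea Urchin → Triggerfish → Barracuda.
It has 4 species and 3 links.

4 species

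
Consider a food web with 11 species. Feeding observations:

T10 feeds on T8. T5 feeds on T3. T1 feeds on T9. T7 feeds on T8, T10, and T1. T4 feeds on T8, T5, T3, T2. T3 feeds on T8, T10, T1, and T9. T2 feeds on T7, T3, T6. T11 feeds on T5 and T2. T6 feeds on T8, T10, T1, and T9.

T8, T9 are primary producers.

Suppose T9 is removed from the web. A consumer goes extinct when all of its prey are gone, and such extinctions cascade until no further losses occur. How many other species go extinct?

1

Remove T9.
Round 1: T1 (all prey gone) → extinct.
No further losses. Total secondary extinctions: 1.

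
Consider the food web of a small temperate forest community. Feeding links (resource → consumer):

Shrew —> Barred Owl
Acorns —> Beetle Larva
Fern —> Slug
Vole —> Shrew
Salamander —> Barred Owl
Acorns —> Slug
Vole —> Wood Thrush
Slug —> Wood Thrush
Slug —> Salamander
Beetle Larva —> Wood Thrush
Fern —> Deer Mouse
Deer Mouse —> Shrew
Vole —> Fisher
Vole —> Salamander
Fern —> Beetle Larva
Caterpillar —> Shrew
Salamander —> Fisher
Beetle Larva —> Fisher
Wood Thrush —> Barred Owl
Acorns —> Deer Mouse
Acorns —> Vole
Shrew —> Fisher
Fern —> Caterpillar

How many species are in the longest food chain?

4 species

One longest chain: Fern → Slug → Salamander → Barred Owl.
It has 4 species and 3 links.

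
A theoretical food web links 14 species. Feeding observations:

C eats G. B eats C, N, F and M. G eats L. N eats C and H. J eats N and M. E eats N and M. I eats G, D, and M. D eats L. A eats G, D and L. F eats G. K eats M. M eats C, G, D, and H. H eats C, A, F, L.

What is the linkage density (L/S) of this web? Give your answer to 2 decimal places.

There are L = 29 links among S = 14 species.
L/S = 29/14 = 2.0714 ≈ 2.07.

L/S = 2.07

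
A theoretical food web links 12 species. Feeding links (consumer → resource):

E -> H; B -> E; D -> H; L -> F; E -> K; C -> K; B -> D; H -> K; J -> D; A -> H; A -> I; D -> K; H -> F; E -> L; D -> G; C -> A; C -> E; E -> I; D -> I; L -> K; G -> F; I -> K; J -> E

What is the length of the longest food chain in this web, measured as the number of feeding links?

One longest chain: K → H → E → J.
It has 4 species and 3 links.

3 links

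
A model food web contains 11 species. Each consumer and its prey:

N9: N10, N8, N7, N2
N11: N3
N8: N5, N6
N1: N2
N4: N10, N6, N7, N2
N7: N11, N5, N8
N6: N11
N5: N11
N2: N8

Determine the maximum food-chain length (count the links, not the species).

One longest chain: N3 → N11 → N5 → N8 → N2 → N1.
It has 6 species and 5 links.

5 links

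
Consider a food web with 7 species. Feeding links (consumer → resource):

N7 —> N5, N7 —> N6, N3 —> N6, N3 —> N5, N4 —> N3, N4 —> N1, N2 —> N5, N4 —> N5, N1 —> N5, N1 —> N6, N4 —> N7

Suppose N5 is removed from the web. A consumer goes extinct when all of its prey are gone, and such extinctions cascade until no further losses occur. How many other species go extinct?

Remove N5.
Round 1: N2 (all prey gone) → extinct.
No further losses. Total secondary extinctions: 1.

1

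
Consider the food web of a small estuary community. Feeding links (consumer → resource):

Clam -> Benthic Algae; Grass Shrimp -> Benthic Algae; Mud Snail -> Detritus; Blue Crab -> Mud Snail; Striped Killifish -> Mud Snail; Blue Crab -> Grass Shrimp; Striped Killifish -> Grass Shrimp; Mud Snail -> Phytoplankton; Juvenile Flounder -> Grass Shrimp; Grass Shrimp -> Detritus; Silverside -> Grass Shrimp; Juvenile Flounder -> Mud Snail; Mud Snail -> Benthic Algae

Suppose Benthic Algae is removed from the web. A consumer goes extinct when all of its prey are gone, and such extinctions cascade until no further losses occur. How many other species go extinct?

1

Remove Benthic Algae.
Round 1: Clam (all prey gone) → extinct.
No further losses. Total secondary extinctions: 1.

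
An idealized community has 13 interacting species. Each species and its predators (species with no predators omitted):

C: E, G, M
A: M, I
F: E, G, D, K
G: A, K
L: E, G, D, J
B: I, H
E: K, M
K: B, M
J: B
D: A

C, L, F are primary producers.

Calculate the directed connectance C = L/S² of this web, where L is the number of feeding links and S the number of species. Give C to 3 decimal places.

The web has S = 13 species and L = 23 feeding links.
C = L / S² = 23 / 169 = 0.1361 ≈ 0.136.

C = 0.136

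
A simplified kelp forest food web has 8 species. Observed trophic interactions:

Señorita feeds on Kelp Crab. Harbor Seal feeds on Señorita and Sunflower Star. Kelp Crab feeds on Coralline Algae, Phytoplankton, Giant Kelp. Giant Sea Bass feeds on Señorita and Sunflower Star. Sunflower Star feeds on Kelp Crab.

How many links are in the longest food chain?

One longest chain: Phytoplankton → Kelp Crab → Sunflower Star → Giant Sea Bass.
It has 4 species and 3 links.

3 links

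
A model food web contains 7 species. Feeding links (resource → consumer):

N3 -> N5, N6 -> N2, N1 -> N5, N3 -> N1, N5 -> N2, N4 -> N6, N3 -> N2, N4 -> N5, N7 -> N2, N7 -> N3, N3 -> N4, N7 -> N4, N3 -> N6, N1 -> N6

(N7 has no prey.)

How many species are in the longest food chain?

One longest chain: N7 → N3 → N1 → N5 → N2.
It has 5 species and 4 links.

5 species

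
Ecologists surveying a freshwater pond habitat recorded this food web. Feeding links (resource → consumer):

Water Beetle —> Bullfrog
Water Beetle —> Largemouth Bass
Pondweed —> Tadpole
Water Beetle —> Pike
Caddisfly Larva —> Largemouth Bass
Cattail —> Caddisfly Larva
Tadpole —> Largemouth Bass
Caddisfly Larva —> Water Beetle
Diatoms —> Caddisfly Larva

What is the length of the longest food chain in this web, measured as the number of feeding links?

3 links

One longest chain: Diatoms → Caddisfly Larva → Water Beetle → Largemouth Bass.
It has 4 species and 3 links.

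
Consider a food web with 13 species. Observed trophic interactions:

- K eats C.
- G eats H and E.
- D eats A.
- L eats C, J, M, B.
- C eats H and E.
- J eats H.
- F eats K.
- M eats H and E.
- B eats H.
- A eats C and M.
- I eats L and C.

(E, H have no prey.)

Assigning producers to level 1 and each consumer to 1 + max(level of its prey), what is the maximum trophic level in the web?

4

Producers (level 1): E, H.
E → M → A → D gives D level 4.
No species has a prey at level 4, so no species reaches level 5.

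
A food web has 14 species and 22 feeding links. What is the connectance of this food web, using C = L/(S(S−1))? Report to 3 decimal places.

The web has S = 14 species and L = 22 feeding links.
C = L / (S(S−1)) = 22 / 182 = 0.1209 ≈ 0.121.

C = 0.121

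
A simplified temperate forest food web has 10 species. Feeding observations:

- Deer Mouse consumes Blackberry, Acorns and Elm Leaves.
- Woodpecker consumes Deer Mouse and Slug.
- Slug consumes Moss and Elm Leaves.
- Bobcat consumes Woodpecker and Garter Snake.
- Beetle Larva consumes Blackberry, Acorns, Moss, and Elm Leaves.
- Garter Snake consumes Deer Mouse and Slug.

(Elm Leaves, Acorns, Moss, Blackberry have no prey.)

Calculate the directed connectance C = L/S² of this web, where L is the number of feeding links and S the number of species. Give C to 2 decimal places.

C = 0.15

The web has S = 10 species and L = 15 feeding links.
C = L / S² = 15 / 100 = 0.1500 ≈ 0.15.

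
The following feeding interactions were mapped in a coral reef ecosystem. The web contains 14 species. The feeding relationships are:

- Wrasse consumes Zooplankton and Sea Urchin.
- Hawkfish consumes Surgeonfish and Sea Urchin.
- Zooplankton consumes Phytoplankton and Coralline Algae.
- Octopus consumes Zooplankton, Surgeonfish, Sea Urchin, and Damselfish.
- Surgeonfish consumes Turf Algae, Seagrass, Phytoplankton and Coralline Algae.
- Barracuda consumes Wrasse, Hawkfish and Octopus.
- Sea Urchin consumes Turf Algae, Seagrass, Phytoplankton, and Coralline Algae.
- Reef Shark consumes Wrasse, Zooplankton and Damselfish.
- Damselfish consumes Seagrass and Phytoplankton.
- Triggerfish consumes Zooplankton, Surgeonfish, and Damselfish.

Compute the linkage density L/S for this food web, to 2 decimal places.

There are L = 29 links among S = 14 species.
L/S = 29/14 = 2.0714 ≈ 2.07.

L/S = 2.07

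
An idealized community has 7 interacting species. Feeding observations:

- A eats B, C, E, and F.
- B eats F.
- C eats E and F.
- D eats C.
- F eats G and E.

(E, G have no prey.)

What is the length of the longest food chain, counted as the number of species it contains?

4 species

One longest chain: E → F → C → D.
It has 4 species and 3 links.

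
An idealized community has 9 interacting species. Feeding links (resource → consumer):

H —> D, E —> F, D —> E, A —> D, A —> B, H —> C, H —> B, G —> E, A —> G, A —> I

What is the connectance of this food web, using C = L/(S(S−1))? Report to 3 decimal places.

The web has S = 9 species and L = 10 feeding links.
C = L / (S(S−1)) = 10 / 72 = 0.1389 ≈ 0.139.

C = 0.139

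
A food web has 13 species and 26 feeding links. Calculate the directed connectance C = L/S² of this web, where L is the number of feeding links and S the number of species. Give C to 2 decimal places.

C = 0.15

The web has S = 13 species and L = 26 feeding links.
C = L / S² = 26 / 169 = 0.1538 ≈ 0.15.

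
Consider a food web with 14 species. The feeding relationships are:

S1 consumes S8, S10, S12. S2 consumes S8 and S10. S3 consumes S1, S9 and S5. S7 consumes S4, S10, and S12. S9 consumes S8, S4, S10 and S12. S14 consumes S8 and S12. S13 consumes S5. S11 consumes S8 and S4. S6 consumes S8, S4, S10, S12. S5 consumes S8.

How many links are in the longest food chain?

2 links

One longest chain: S12 → S1 → S3.
It has 3 species and 2 links.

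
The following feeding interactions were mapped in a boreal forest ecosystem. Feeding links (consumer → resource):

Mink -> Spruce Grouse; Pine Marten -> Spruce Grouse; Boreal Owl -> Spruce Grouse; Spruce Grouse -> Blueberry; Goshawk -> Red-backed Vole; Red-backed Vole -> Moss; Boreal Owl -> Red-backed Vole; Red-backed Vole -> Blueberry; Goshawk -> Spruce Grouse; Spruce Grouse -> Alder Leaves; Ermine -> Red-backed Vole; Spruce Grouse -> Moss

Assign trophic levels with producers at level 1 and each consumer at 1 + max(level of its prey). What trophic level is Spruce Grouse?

Trophic level 2

Moss is a producer → level 1.
Spruce Grouse eats Moss (level 1); other prey at levels: Blueberry 1, Alder Leaves 1 → level 2.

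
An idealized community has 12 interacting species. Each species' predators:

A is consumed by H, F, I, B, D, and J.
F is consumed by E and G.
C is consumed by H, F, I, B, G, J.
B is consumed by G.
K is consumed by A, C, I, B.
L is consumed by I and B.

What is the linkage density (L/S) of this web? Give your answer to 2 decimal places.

There are L = 21 links among S = 12 species.
L/S = 21/12 = 1.7500 ≈ 1.75.

L/S = 1.75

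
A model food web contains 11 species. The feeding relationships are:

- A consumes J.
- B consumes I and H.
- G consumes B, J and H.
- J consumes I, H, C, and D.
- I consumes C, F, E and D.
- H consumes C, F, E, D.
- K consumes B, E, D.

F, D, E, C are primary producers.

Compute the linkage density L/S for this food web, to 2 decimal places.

L/S = 1.91

There are L = 21 links among S = 11 species.
L/S = 21/11 = 1.9091 ≈ 1.91.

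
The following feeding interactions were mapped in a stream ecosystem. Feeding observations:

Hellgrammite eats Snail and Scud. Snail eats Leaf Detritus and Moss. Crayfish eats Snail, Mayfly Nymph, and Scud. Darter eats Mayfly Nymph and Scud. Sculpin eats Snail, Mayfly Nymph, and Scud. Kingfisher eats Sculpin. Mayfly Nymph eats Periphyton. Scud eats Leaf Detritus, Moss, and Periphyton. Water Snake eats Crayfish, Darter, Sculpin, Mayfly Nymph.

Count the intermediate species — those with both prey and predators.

6

Intermediate species (has both prey and predators): Scud, Snail, Mayfly Nymph, Darter, Sculpin, Crayfish.
Count: 6.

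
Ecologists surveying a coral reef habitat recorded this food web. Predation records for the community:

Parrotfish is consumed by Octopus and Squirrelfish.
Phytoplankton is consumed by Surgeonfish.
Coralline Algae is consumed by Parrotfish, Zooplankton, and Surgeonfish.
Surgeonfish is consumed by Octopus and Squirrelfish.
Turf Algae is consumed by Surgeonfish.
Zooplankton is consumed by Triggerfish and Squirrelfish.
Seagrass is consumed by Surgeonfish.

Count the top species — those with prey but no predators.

Top species (has prey, but nothing eats it): Squirrelfish, Octopus, Triggerfish.
Count: 3.

3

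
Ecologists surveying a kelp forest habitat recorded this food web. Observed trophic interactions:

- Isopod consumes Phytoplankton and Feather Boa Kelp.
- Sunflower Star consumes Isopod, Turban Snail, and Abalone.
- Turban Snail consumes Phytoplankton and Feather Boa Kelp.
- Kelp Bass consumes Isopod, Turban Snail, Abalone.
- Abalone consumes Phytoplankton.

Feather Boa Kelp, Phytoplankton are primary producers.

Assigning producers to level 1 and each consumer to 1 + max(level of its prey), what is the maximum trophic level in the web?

3

Producers (level 1): Feather Boa Kelp, Phytoplankton.
Feather Boa Kelp → Turban Snail → Sunflower Star gives Sunflower Star level 3.
No species has a prey at level 3, so no species reaches level 4.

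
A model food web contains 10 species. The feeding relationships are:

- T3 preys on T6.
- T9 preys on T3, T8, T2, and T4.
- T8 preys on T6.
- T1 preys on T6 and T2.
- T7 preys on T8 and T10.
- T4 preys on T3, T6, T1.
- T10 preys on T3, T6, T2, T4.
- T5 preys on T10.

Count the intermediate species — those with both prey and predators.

5

Intermediate species (has both prey and predators): T1, T3, T8, T4, T10.
Count: 5.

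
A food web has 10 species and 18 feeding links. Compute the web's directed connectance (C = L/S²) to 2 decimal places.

The web has S = 10 species and L = 18 feeding links.
C = L / S² = 18 / 100 = 0.1800 ≈ 0.18.

C = 0.18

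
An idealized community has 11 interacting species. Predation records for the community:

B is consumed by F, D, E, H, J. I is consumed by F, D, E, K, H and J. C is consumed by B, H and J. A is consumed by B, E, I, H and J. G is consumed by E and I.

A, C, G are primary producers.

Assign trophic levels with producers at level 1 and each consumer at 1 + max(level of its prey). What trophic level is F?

Trophic level 3

A is a producer → level 1.
I eats A (level 1); other prey at levels: G 1 → level 2.
F eats I (level 2); other prey at levels: B 2 → level 3.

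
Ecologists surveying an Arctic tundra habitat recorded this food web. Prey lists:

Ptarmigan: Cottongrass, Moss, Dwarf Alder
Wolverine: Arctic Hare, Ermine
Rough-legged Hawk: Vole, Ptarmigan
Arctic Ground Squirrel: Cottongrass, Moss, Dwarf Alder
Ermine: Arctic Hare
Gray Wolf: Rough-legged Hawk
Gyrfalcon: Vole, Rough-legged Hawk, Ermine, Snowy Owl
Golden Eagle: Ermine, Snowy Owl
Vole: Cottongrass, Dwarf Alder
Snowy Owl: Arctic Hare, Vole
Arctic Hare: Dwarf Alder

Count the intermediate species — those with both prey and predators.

6

Intermediate species (has both prey and predators): Arctic Hare, Vole, Ptarmigan, Rough-legged Hawk, Ermine, Snowy Owl.
Count: 6.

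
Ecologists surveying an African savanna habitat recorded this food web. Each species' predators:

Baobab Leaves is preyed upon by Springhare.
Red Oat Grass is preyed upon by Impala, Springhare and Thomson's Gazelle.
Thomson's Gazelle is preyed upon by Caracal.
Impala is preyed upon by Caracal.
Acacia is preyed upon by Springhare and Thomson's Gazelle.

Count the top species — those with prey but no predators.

2

Top species (has prey, but nothing eats it): Springhare, Caracal.
Count: 2.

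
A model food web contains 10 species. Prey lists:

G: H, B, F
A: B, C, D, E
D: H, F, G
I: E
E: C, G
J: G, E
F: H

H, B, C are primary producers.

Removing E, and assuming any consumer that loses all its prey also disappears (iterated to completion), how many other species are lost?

Remove E.
Round 1: I (all prey gone) → extinct.
No further losses. Total secondary extinctions: 1.

1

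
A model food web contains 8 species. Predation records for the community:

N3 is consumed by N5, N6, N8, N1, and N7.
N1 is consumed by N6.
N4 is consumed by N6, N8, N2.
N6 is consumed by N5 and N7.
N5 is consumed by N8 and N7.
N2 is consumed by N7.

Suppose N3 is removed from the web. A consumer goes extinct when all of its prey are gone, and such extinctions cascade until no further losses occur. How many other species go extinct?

Remove N3.
Round 1: N1 (all prey gone) → extinct.
No further losses. Total secondary extinctions: 1.

1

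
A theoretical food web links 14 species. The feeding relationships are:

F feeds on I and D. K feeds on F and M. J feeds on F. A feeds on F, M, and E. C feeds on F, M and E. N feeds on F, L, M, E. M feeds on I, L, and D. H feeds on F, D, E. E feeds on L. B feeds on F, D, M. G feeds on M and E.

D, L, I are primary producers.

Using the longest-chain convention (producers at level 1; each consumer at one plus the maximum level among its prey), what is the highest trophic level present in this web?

3

Producers (level 1): D, L, I.
D → F → H gives H level 3.
No species has a prey at level 3, so no species reaches level 4.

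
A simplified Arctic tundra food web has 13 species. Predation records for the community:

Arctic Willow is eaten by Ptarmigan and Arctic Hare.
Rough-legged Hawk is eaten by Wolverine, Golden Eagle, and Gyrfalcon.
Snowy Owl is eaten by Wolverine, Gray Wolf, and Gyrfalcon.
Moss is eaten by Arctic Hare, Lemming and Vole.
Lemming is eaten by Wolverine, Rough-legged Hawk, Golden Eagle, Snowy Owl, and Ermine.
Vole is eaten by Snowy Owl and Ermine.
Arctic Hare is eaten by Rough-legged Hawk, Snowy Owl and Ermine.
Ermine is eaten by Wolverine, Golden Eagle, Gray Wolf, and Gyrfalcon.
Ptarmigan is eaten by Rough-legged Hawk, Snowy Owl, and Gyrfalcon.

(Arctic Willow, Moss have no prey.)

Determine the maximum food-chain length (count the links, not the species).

One longest chain: Arctic Willow → Arctic Hare → Snowy Owl → Wolverine.
It has 4 species and 3 links.

3 links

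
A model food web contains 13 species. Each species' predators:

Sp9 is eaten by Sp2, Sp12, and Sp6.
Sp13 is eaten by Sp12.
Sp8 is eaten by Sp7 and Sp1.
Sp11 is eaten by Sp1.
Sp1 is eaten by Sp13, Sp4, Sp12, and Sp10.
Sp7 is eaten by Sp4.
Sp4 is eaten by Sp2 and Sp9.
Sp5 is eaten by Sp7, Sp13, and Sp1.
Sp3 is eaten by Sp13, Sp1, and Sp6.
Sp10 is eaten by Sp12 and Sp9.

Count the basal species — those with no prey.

4

Basal species (no prey listed): Sp3, Sp11, Sp5, Sp8.
Count: 4.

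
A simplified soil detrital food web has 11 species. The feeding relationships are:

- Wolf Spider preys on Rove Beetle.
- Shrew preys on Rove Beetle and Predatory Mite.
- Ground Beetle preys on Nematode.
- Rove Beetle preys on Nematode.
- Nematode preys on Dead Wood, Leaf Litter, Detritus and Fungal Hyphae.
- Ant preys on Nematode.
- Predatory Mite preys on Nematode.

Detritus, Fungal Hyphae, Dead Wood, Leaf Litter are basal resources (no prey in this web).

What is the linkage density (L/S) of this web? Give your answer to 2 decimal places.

There are L = 11 links among S = 11 species.
L/S = 11/11 = 1.0000 ≈ 1.00.

L/S = 1.00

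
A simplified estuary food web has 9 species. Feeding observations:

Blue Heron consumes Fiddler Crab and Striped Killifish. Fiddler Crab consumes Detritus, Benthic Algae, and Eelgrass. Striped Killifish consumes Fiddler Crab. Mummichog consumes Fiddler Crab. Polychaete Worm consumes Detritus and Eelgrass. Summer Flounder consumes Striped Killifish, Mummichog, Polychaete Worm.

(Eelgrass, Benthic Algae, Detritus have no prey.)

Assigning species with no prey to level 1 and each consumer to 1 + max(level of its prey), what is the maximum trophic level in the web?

Basal resources (level 1): Eelgrass, Benthic Algae, Detritus.
Eelgrass → Fiddler Crab → Striped Killifish → Summer Flounder gives Summer Flounder level 4.
No species has a prey at level 4, so no species reaches level 5.

4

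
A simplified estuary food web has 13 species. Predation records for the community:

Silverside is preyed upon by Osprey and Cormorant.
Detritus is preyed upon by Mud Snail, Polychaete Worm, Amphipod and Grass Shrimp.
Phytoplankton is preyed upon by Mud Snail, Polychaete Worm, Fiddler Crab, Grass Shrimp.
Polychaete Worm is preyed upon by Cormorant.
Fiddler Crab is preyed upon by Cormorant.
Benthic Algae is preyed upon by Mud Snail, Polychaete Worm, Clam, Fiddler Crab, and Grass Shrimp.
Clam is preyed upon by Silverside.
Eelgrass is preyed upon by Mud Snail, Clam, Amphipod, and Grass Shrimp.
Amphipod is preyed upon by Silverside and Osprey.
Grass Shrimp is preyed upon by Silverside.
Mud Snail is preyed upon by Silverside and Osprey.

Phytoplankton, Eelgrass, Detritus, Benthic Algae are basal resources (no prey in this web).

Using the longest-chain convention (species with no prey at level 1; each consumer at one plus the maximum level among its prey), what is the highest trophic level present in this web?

4

Basal resources (level 1): Phytoplankton, Eelgrass, Detritus, Benthic Algae.
Eelgrass → Amphipod → Silverside → Cormorant gives Cormorant level 4.
No species has a prey at level 4, so no species reaches level 5.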